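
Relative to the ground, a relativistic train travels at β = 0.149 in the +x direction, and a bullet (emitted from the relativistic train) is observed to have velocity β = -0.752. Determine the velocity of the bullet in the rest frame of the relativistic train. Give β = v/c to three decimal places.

Invert the composition law: u' = (u − v)/(1 − uv/c²).
u' = (-0.752 − 0.149) / (1 − (-0.752)(0.149)) = -0.9010/1.1120 = -0.8102.

β = -0.810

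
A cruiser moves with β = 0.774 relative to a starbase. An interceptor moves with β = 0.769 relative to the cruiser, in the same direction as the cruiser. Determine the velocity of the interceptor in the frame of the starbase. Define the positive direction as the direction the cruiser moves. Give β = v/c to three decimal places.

β = 0.967

With v = 0.774 and u' = 0.769 (in units of c),
u = (u' + v)/(1 + u'v/c²):
u = (0.769 + 0.774) / (1 + 0.769·0.774) = 1.5430/1.5952 = 0.9673
(Galilean addition would give +1.543c, exceeding c.)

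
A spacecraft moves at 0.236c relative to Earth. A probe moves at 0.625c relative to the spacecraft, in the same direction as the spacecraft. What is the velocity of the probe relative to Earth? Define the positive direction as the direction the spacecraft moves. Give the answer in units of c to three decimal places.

0.750c

With v = 0.236 and u' = 0.625 (in units of c),
u = (u' + v)/(1 + u'v/c²):
u = (0.625 + 0.236) / (1 + 0.625·0.236) = 0.8610/1.1475 = 0.7503
(Galilean addition would give +0.861c.)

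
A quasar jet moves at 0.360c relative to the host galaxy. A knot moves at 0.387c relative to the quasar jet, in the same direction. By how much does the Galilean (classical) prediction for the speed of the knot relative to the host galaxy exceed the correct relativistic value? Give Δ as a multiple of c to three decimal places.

Δ = 0.091c

Galilean: u_cl = 0.387 + 0.360 = 0.7470.
Relativistic: u_rel = (0.387 + 0.360) / (1 + 0.387·0.360) = 0.7470/1.1393 = 0.6557.
Δ = 0.7470 − 0.6557 = 0.0913.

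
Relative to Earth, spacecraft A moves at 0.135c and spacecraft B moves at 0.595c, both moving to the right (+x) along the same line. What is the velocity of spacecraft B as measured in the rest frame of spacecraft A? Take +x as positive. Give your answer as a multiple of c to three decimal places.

β_A = 0.135, β_B = 0.595.
Transform to A's frame with the inverse velocity-addition law: u' = (u − v)/(1 − uv/c²), taking u = β_B and v = β_A.
u' = (0.595 − 0.135) / (1 − (0.135)(0.595)) = 0.4600/0.9197 = 0.5002.

+0.500c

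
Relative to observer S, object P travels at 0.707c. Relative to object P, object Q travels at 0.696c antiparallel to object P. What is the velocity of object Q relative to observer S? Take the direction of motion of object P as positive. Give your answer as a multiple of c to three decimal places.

+0.022c

With v = 0.707 and u' = -0.696 (in units of c),
u = (u' + v)/(1 + u'v/c²):
u = (-0.696 + 0.707) / (1 + (-0.696)·0.707) = 0.0110/0.5079 = 0.0217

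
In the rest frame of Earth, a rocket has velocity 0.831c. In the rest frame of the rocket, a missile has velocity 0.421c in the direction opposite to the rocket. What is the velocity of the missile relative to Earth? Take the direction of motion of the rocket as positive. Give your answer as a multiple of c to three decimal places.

With v = 0.831 and u' = -0.421 (in units of c),
u = (u' + v)/(1 + u'v/c²):
u = (-0.421 + 0.831) / (1 + (-0.421)·0.831) = 0.4100/0.6501 = 0.6306

+0.631c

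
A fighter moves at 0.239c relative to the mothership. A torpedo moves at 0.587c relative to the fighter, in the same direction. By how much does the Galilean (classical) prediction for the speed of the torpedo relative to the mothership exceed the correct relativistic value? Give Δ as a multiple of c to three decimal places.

Δ = 0.102c

Galilean: u_cl = 0.587 + 0.239 = 0.8260.
Relativistic: u_rel = (0.587 + 0.239) / (1 + 0.587·0.239) = 0.8260/1.1403 = 0.7244.
Δ = 0.8260 − 0.7244 = 0.1016.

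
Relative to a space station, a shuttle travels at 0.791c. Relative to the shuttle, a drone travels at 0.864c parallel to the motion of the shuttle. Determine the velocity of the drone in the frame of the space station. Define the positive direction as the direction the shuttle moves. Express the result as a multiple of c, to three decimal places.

With v = 0.791 and u' = 0.864 (in units of c),
u = (u' + v)/(1 + u'v/c²):
u = (0.864 + 0.791) / (1 + 0.864·0.791) = 1.6550/1.6834 = 0.9831

0.983c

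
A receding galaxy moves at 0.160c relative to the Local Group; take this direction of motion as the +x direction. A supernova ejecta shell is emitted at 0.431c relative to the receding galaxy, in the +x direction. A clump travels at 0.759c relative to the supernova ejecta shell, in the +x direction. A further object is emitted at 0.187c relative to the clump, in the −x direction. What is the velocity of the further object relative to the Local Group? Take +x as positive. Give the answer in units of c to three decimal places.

Apply u = (u' + v)/(1 + u'v/c²) successively, working outward toward the Local Group.
Start: velocity of the receding galaxy relative to the Local Group = 0.1600c.
Compose with the supernova ejecta shell (u' = 0.431 in the receding galaxy frame): u_1 = (0.431 + 0.160) / (1 + 0.431·0.160) = 0.5910/1.0690 = 0.5529.
Compose with the clump (u' = 0.759 in the supernova ejecta shell frame): u_2 = (0.759 + 0.553) / (1 + 0.759·0.553) = 1.3119/1.4196 = 0.9241.
Compose with the further object (u' = -0.187 in the clump frame): u_3 = (-0.187 + 0.924) / (1 + (-0.187)·0.924) = 0.7371/0.8272 = 0.8911.

+0.891c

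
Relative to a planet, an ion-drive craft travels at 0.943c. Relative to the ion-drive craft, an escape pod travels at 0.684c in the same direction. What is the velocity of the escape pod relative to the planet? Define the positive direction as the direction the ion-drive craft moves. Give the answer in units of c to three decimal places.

0.989c

With v = 0.943 and u' = 0.684 (in units of c),
u = (u' + v)/(1 + u'v/c²):
u = (0.684 + 0.943) / (1 + 0.684·0.943) = 1.6270/1.6450 = 0.9891
(Galilean addition would give +1.627c, exceeding c.)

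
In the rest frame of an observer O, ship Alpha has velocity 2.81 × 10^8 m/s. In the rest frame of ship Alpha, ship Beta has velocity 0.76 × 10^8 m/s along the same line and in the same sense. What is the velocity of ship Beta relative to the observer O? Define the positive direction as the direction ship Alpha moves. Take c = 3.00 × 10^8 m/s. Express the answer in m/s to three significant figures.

2.89 × 10^8 m/s

In units of c (dividing by 3.00 × 10^8 m/s): v = 0.937, u' = 0.253.
u = (u' + v)/(1 + u'v/c²):
u = (0.253 + 0.937) / (1 + 0.253·0.937) = 1.1900/1.2373 = 0.9618
Converting back: u = 0.9618 × 3.00 × 10^8 m/s.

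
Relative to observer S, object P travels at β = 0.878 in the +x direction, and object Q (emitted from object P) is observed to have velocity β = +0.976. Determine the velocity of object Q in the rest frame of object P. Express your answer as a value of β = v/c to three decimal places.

β = +0.685

Invert the composition law: u' = (u − v)/(1 − uv/c²).
u' = (0.976 − 0.878) / (1 − (0.976)(0.878)) = 0.0980/0.1431 = 0.6850.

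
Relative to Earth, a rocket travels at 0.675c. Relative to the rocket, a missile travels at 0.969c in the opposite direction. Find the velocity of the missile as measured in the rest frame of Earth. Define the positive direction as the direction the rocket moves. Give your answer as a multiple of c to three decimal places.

-0.850c

With v = 0.675 and u' = -0.969 (in units of c),
u = (u' + v)/(1 + u'v/c²):
u = (-0.969 + 0.675) / (1 + (-0.969)·0.675) = -0.2940/0.3459 = -0.8499
(Galilean addition would give -0.294c.)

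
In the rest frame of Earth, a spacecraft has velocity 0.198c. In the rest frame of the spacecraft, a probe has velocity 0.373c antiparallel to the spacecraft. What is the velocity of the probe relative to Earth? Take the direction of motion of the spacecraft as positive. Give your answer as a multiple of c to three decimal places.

-0.189c

With v = 0.198 and u' = -0.373 (in units of c),
u = (u' + v)/(1 + u'v/c²):
u = (-0.373 + 0.198) / (1 + (-0.373)·0.198) = -0.1750/0.9261 = -0.1890
(Galilean addition would give -0.175c.)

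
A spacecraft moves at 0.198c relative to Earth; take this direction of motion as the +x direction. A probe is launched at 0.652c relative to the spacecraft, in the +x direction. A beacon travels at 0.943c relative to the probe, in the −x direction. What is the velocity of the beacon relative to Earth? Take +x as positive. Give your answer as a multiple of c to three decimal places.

-0.656c

Apply u = (u' + v)/(1 + u'v/c²) successively, working outward toward Earth.
Start: velocity of the spacecraft relative to Earth = 0.1980c.
Compose with the probe (u' = 0.652 in the spacecraft frame): u_1 = (0.652 + 0.198) / (1 + 0.652·0.198) = 0.8500/1.1291 = 0.7528.
Compose with the beacon (u' = -0.943 in the probe frame): u_2 = (-0.943 + 0.753) / (1 + (-0.943)·0.753) = -0.1902/0.2901 = -0.6556.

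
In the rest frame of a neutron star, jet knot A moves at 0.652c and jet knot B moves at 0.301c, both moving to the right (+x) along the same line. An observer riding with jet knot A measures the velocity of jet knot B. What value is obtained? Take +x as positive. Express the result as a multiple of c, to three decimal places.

β_A = 0.652, β_B = 0.301.
Transform to A's frame with the inverse velocity-addition law: u' = (u − v)/(1 − uv/c²), taking u = β_B and v = β_A.
u' = (0.301 − 0.652) / (1 − (0.652)(0.301)) = -0.3510/0.8037 = -0.4367.

-0.437c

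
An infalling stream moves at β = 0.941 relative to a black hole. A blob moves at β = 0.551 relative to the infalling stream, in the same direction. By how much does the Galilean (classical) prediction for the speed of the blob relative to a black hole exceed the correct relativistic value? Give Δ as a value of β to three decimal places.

Δ = 0.509

Galilean: u_cl = 0.551 + 0.941 = 1.4920.
Relativistic: u_rel = (0.551 + 0.941) / (1 + 0.551·0.941) = 1.4920/1.5185 = 0.9826.
Δ = 1.4920 − 0.9826 = 0.5094.
(The classical prediction exceeds c; the relativistic result does not.)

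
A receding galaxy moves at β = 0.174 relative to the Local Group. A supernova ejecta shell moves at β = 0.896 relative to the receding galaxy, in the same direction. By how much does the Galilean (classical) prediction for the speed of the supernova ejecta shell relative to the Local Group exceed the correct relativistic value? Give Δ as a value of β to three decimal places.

Galilean: u_cl = 0.896 + 0.174 = 1.0700.
Relativistic: u_rel = (0.896 + 0.174) / (1 + 0.896·0.174) = 1.0700/1.1559 = 0.9257.
Δ = 1.0700 − 0.9257 = 0.1443.
(The classical prediction exceeds c; the relativistic result does not.)

Δ = 0.144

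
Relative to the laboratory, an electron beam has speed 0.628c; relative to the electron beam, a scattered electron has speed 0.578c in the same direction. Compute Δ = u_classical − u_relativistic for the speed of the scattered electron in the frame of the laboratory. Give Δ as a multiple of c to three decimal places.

Galilean: u_cl = 0.578 + 0.628 = 1.2060.
Relativistic: u_rel = (0.578 + 0.628) / (1 + 0.578·0.628) = 1.2060/1.3630 = 0.8848.
Δ = 1.2060 − 0.8848 = 0.3212.
(The classical prediction exceeds c; the relativistic result does not.)

Δ = 0.321c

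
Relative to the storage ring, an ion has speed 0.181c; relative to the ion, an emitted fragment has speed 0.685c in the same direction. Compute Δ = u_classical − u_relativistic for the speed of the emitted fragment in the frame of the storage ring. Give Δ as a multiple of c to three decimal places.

Galilean: u_cl = 0.685 + 0.181 = 0.8660.
Relativistic: u_rel = (0.685 + 0.181) / (1 + 0.685·0.181) = 0.8660/1.1240 = 0.7705.
Δ = 0.8660 − 0.7705 = 0.0955.

Δ = 0.096c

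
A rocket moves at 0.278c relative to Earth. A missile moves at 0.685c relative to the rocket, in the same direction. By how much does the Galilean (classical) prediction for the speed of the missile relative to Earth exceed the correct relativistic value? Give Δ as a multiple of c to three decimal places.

Galilean: u_cl = 0.685 + 0.278 = 0.9630.
Relativistic: u_rel = (0.685 + 0.278) / (1 + 0.685·0.278) = 0.9630/1.1904 = 0.8090.
Δ = 0.9630 − 0.8090 = 0.1540.

Δ = 0.154c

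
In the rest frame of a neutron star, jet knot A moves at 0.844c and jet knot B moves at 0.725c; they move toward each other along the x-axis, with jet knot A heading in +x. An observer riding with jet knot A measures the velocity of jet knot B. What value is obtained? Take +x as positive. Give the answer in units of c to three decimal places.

-0.973c

β_A = 0.844, β_B = -0.725.
Transform to A's frame with the inverse velocity-addition law: u' = (u − v)/(1 − uv/c²), taking u = β_B and v = β_A.
u' = (-0.725 − 0.844) / (1 − (0.844)(-0.725)) = -1.5690/1.6119 = -0.9734.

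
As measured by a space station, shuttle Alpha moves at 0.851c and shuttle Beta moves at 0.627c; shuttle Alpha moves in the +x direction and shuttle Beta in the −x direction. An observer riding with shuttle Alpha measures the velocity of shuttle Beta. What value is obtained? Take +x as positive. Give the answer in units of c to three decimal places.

-0.964c

β_A = 0.851, β_B = -0.627.
Transform to A's frame with the inverse velocity-addition law: u' = (u − v)/(1 − uv/c²), taking u = β_B and v = β_A.
u' = (-0.627 − 0.851) / (1 − (0.851)(-0.627)) = -1.4780/1.5336 = -0.9638.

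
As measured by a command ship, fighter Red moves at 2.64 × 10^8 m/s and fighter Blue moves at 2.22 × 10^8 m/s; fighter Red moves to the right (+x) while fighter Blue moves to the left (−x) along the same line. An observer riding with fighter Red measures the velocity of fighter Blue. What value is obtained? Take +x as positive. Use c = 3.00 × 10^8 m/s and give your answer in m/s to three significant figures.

β_A = 0.880, β_B = -0.740 (dividing each by c = 3.00 × 10^8 m/s).
Transform to A's frame with the inverse velocity-addition law: u' = (u − v)/(1 − uv/c²), taking u = β_B and v = β_A.
u' = (-0.740 − 0.880) / (1 − (0.880)(-0.740)) = -1.6200/1.6512 = -0.9811.
u' = -0.9811 × 3.00 × 10^8 m/s.

-2.94 × 10^8 m/s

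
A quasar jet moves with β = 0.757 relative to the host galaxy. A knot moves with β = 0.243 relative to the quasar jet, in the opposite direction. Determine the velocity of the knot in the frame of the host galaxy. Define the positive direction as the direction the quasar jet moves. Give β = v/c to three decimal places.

β = +0.630

With v = 0.757 and u' = -0.243 (in units of c),
u = (u' + v)/(1 + u'v/c²):
u = (-0.243 + 0.757) / (1 + (-0.243)·0.757) = 0.5140/0.8160 = 0.6299
(Galilean addition would give +0.514c.)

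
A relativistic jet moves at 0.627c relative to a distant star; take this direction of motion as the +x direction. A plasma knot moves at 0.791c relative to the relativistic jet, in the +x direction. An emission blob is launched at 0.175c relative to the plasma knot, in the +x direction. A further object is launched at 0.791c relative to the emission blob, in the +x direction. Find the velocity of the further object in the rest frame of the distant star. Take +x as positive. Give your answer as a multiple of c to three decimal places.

Apply u = (u' + v)/(1 + u'v/c²) successively, working outward toward the distant star.
Start: velocity of the relativistic jet relative to the distant star = 0.6270c.
Compose with the plasma knot (u' = 0.791 in the relativistic jet frame): u_1 = (0.791 + 0.627) / (1 + 0.791·0.627) = 1.4180/1.4960 = 0.9479.
Compose with the emission blob (u' = 0.175 in the plasma knot frame): u_2 = (0.175 + 0.948) / (1 + 0.175·0.948) = 1.1229/1.1659 = 0.9631.
Compose with the further object (u' = 0.791 in the emission blob frame): u_3 = (0.791 + 0.963) / (1 + 0.791·0.963) = 1.7541/1.7618 = 0.9956.

0.996c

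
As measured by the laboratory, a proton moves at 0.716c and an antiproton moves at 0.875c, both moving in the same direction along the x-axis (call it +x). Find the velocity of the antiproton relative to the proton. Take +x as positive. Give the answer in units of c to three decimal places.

+0.426c

β_A = 0.716, β_B = 0.875.
Transform to A's frame with the inverse velocity-addition law: u' = (u − v)/(1 − uv/c²), taking u = β_B and v = β_A.
u' = (0.875 − 0.716) / (1 − (0.716)(0.875)) = 0.1590/0.3735 = 0.4257.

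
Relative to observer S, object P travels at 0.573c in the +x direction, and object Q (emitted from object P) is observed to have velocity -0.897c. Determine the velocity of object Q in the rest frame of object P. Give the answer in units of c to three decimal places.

-0.971c

Invert the composition law: u' = (u − v)/(1 − uv/c²).
u' = (-0.897 − 0.573) / (1 − (-0.897)(0.573)) = -1.4700/1.5140 = -0.9710.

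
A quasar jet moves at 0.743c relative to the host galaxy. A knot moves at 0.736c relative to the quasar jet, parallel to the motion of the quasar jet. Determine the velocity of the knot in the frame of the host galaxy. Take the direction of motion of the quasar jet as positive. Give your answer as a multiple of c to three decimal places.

0.956c

With v = 0.743 and u' = 0.736 (in units of c),
u = (u' + v)/(1 + u'v/c²):
u = (0.736 + 0.743) / (1 + 0.736·0.743) = 1.4790/1.5468 = 0.9561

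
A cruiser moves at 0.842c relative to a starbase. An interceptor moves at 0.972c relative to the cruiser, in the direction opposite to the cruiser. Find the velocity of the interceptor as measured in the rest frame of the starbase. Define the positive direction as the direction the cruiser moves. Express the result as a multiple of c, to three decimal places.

-0.716c

With v = 0.842 and u' = -0.972 (in units of c),
u = (u' + v)/(1 + u'v/c²):
u = (-0.972 + 0.842) / (1 + (-0.972)·0.842) = -0.1300/0.1816 = -0.7160
(Galilean addition would give -0.130c.)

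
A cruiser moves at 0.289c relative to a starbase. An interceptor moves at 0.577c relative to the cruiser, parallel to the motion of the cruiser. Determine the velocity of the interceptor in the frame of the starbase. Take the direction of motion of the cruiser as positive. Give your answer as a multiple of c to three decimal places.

0.742c

With v = 0.289 and u' = 0.577 (in units of c),
u = (u' + v)/(1 + u'v/c²):
u = (0.577 + 0.289) / (1 + 0.577·0.289) = 0.8660/1.1668 = 0.7422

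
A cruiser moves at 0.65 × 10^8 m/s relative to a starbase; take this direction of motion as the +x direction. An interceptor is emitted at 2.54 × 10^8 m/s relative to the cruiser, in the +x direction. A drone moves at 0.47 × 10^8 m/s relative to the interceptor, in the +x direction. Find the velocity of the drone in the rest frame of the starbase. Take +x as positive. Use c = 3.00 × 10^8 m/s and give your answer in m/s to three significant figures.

2.77 × 10^8 m/s

Apply u = (u' + v)/(1 + u'v/c²) successively, working outward toward the starbase.
(Dividing each given speed by c = 3.00 × 10^8 m/s to work in units of c.)
Start: velocity of the cruiser relative to the starbase = 0.2167c.
Compose with the interceptor (u' = 0.847 in the cruiser frame): u_1 = (0.847 + 0.217) / (1 + 0.847·0.217) = 1.0633/1.1834 = 0.8985.
Compose with the drone (u' = 0.157 in the interceptor frame): u_2 = (0.157 + 0.899) / (1 + 0.157·0.899) = 1.0552/1.1408 = 0.9250.
So u = 0.9250 × 3.00 × 10^8 m/s.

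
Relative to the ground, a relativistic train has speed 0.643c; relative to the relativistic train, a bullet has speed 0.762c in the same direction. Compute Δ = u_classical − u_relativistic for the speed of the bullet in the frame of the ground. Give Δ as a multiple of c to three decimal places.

Galilean: u_cl = 0.762 + 0.643 = 1.4050.
Relativistic: u_rel = (0.762 + 0.643) / (1 + 0.762·0.643) = 1.4050/1.4900 = 0.9430.
Δ = 1.4050 − 0.9430 = 0.4620.
(The classical prediction exceeds c; the relativistic result does not.)

Δ = 0.462c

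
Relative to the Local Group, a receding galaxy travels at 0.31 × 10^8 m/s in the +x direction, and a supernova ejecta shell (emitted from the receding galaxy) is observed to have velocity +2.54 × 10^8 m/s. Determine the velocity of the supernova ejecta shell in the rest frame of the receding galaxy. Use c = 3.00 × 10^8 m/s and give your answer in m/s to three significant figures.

+2.44 × 10^8 m/s

v = 0.103c, u = 0.847c.
Invert the composition law: u' = (u − v)/(1 − uv/c²).
u' = (0.847 − 0.103) / (1 − (0.847)(0.103)) = 0.7433/0.9125 = 0.8146.
u' = 0.8146 × 3.00 × 10^8 m/s.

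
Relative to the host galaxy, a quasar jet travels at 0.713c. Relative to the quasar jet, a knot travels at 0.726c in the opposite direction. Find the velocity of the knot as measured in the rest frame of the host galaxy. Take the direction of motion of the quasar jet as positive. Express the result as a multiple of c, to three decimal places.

With v = 0.713 and u' = -0.726 (in units of c),
u = (u' + v)/(1 + u'v/c²):
u = (-0.726 + 0.713) / (1 + (-0.726)·0.713) = -0.0130/0.4824 = -0.0270
(Galilean addition would give -0.013c.)

-0.027c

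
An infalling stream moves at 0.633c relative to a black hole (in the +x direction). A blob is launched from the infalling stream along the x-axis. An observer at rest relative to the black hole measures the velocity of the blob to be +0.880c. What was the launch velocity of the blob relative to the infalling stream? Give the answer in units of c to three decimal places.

Invert the composition law: u' = (u − v)/(1 − uv/c²).
u' = (0.880 − 0.633) / (1 − (0.880)(0.633)) = 0.2470/0.4430 = 0.5576.

+0.558c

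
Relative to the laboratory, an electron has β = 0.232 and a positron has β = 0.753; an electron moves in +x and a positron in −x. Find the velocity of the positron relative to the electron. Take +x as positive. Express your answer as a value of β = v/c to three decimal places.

β = -0.839

β_A = 0.232, β_B = -0.753.
Transform to A's frame with the inverse velocity-addition law: u' = (u − v)/(1 − uv/c²), taking u = β_B and v = β_A.
u' = (-0.753 − 0.232) / (1 − (0.232)(-0.753)) = -0.9850/1.1747 = -0.8385.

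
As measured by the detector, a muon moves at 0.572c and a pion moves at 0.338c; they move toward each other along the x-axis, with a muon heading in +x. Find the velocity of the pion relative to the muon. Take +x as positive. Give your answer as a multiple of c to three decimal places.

β_A = 0.572, β_B = -0.338.
Transform to A's frame with the inverse velocity-addition law: u' = (u − v)/(1 − uv/c²), taking u = β_B and v = β_A.
u' = (-0.338 − 0.572) / (1 − (0.572)(-0.338)) = -0.9100/1.1933 = -0.7626.

-0.763c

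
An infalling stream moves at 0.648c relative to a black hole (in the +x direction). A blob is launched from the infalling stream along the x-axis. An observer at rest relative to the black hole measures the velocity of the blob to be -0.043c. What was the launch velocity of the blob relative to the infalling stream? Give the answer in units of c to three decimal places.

Invert the composition law: u' = (u − v)/(1 − uv/c²).
u' = (-0.043 − 0.648) / (1 − (-0.043)(0.648)) = -0.6910/1.0279 = -0.6723.

-0.672c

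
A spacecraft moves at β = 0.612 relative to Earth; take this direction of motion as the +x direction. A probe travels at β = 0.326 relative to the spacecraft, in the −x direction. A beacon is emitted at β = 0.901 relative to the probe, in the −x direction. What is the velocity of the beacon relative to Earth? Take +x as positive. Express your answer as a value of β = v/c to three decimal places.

Apply u = (u' + v)/(1 + u'v/c²) successively, working outward toward Earth.
Start: velocity of the spacecraft relative to Earth = 0.6120c.
Compose with the probe (u' = -0.326 in the spacecraft frame): u_1 = (-0.326 + 0.612) / (1 + (-0.326)·0.612) = 0.2860/0.8005 = 0.3573.
Compose with the beacon (u' = -0.901 in the probe frame): u_2 = (-0.901 + 0.357) / (1 + (-0.901)·0.357) = -0.5437/0.6781 = -0.8018.

β = -0.802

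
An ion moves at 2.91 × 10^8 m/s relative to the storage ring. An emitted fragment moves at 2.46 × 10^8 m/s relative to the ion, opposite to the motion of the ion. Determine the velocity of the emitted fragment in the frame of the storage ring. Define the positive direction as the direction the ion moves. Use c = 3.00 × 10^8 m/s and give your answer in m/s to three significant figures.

+2.20 × 10^8 m/s

In units of c (dividing by 3.00 × 10^8 m/s): v = 0.970, u' = -0.820.
u = (u' + v)/(1 + u'v/c²):
u = (-0.820 + 0.970) / (1 + (-0.820)·0.970) = 0.1500/0.2046 = 0.7331
Converting back: u = 0.7331 × 3.00 × 10^8 m/s.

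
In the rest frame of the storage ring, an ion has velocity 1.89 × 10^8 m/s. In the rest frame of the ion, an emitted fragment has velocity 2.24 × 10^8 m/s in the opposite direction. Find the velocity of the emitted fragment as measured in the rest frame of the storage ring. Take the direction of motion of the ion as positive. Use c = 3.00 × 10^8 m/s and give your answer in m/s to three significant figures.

-6.61 × 10^7 m/s

In units of c (dividing by 3.00 × 10^8 m/s): v = 0.630, u' = -0.747.
u = (u' + v)/(1 + u'v/c²):
u = (-0.747 + 0.630) / (1 + (-0.747)·0.630) = -0.1167/0.5296 = -0.2203
Converting back: u = -0.2203 × 3.00 × 10^8 m/s.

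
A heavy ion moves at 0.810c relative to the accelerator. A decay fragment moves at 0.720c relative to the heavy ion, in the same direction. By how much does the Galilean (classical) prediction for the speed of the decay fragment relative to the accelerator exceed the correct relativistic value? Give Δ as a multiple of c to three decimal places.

Galilean: u_cl = 0.720 + 0.810 = 1.5300.
Relativistic: u_rel = (0.720 + 0.810) / (1 + 0.720·0.810) = 1.5300/1.5832 = 0.9664.
Δ = 1.5300 − 0.9664 = 0.5636.
(The classical prediction exceeds c; the relativistic result does not.)

Δ = 0.564c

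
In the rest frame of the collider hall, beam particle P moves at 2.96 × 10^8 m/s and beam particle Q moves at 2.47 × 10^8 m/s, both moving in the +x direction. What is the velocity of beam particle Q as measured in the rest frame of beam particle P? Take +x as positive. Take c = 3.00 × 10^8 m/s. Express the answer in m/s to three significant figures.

β_A = 0.987, β_B = 0.823 (dividing each by c = 3.00 × 10^8 m/s).
Transform to A's frame with the inverse velocity-addition law: u' = (u − v)/(1 − uv/c²), taking u = β_B and v = β_A.
u' = (0.823 − 0.987) / (1 − (0.987)(0.823)) = -0.1633/0.1876 = -0.8704.
u' = -0.8704 × 3.00 × 10^8 m/s.

-2.61 × 10^8 m/s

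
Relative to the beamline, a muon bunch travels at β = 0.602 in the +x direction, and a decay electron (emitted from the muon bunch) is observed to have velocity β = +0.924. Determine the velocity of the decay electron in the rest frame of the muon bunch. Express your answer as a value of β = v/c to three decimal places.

Invert the composition law: u' = (u − v)/(1 − uv/c²).
u' = (0.924 − 0.602) / (1 − (0.924)(0.602)) = 0.3220/0.4438 = 0.7256.

β = +0.726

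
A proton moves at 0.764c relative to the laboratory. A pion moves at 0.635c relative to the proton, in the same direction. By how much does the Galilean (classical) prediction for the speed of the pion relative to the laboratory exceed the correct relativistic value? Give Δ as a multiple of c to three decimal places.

Galilean: u_cl = 0.635 + 0.764 = 1.3990.
Relativistic: u_rel = (0.635 + 0.764) / (1 + 0.635·0.764) = 1.3990/1.4851 = 0.9420.
Δ = 1.3990 − 0.9420 = 0.4570.
(The classical prediction exceeds c; the relativistic result does not.)

Δ = 0.457c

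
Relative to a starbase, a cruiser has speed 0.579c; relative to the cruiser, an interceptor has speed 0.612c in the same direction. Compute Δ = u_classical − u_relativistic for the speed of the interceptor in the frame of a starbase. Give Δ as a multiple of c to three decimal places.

Δ = 0.312c

Galilean: u_cl = 0.612 + 0.579 = 1.1910.
Relativistic: u_rel = (0.612 + 0.579) / (1 + 0.612·0.579) = 1.1910/1.3543 = 0.8794.
Δ = 1.1910 − 0.8794 = 0.3116.
(The classical prediction exceeds c; the relativistic result does not.)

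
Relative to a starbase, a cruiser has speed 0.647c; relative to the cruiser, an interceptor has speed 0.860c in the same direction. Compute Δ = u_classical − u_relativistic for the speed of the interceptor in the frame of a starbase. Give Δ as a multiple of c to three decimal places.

Δ = 0.539c

Galilean: u_cl = 0.860 + 0.647 = 1.5070.
Relativistic: u_rel = (0.860 + 0.647) / (1 + 0.860·0.647) = 1.5070/1.5564 = 0.9682.
Δ = 1.5070 − 0.9682 = 0.5388.
(The classical prediction exceeds c; the relativistic result does not.)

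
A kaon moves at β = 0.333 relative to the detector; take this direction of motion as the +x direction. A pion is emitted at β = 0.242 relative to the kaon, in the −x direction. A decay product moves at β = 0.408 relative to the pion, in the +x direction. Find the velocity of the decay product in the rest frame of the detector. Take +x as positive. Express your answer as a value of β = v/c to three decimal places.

β = +0.487

Apply u = (u' + v)/(1 + u'v/c²) successively, working outward toward the detector.
Start: velocity of the kaon relative to the detector = 0.3330c.
Compose with the pion (u' = -0.242 in the kaon frame): u_1 = (-0.242 + 0.333) / (1 + (-0.242)·0.333) = 0.0910/0.9194 = 0.0990.
Compose with the decay product (u' = 0.408 in the pion frame): u_2 = (0.408 + 0.099) / (1 + 0.408·0.099) = 0.5070/1.0404 = 0.4873.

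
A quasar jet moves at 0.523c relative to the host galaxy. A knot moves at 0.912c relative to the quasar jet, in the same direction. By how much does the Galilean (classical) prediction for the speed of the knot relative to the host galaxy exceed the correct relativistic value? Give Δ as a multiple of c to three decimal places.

Galilean: u_cl = 0.912 + 0.523 = 1.4350.
Relativistic: u_rel = (0.912 + 0.523) / (1 + 0.912·0.523) = 1.4350/1.4770 = 0.9716.
Δ = 1.4350 − 0.9716 = 0.4634.
(The classical prediction exceeds c; the relativistic result does not.)

Δ = 0.463c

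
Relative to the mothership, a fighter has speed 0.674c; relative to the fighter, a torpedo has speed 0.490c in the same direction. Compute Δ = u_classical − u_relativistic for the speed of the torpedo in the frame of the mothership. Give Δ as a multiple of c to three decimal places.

Δ = 0.289c

Galilean: u_cl = 0.490 + 0.674 = 1.1640.
Relativistic: u_rel = (0.490 + 0.674) / (1 + 0.490·0.674) = 1.1640/1.3303 = 0.8750.
Δ = 1.1640 − 0.8750 = 0.2890.
(The classical prediction exceeds c; the relativistic result does not.)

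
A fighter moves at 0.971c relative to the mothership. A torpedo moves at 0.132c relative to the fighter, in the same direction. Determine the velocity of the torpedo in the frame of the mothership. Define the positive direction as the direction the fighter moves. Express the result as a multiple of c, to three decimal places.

With v = 0.971 and u' = 0.132 (in units of c),
u = (u' + v)/(1 + u'v/c²):
u = (0.132 + 0.971) / (1 + 0.132·0.971) = 1.1030/1.1282 = 0.9777

0.978c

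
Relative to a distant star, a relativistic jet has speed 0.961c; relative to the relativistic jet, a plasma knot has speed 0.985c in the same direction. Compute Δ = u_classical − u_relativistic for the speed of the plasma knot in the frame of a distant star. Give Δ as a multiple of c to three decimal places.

Δ = 0.946c

Galilean: u_cl = 0.985 + 0.961 = 1.9460.
Relativistic: u_rel = (0.985 + 0.961) / (1 + 0.985·0.961) = 1.9460/1.9466 = 0.9997.
Δ = 1.9460 − 0.9997 = 0.9463.
(The classical prediction exceeds c; the relativistic result does not.)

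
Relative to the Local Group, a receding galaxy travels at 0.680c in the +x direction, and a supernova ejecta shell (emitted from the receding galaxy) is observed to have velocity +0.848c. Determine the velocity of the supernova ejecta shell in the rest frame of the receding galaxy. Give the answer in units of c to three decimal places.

Invert the composition law: u' = (u − v)/(1 − uv/c²).
u' = (0.848 − 0.680) / (1 − (0.848)(0.680)) = 0.1680/0.4234 = 0.3968.

+0.397c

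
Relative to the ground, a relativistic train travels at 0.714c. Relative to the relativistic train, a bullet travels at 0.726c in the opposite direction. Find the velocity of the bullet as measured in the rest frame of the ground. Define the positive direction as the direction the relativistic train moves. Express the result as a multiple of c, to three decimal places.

-0.025c

With v = 0.714 and u' = -0.726 (in units of c),
u = (u' + v)/(1 + u'v/c²):
u = (-0.726 + 0.714) / (1 + (-0.726)·0.714) = -0.0120/0.4816 = -0.0249
(Galilean addition would give -0.012c.)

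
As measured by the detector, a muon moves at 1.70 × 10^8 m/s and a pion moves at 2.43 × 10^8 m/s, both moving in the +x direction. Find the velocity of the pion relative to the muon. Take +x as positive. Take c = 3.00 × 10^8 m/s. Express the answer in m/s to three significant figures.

β_A = 0.567, β_B = 0.810 (dividing each by c = 3.00 × 10^8 m/s).
Transform to A's frame with the inverse velocity-addition law: u' = (u − v)/(1 − uv/c²), taking u = β_B and v = β_A.
u' = (0.810 − 0.567) / (1 − (0.567)(0.810)) = 0.2433/0.5410 = 0.4498.
u' = 0.4498 × 3.00 × 10^8 m/s.

+1.35 × 10^8 m/s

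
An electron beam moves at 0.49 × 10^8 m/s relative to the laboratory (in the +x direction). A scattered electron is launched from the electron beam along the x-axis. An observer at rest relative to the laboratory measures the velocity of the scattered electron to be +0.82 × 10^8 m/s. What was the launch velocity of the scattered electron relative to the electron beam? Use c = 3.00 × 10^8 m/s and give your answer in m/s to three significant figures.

+3.45 × 10^7 m/s

v = 0.163c, u = 0.273c.
Invert the composition law: u' = (u − v)/(1 − uv/c²).
u' = (0.273 − 0.163) / (1 − (0.273)(0.163)) = 0.1100/0.9554 = 0.1151.
u' = 0.1151 × 3.00 × 10^8 m/s.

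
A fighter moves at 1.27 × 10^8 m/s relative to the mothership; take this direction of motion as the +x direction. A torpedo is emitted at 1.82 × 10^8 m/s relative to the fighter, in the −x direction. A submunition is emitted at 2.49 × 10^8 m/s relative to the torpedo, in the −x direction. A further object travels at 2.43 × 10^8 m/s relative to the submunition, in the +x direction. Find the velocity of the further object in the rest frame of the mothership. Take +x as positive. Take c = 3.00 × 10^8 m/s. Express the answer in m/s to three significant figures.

Apply u = (u' + v)/(1 + u'v/c²) successively, working outward toward the mothership.
(Dividing each given speed by c = 3.00 × 10^8 m/s to work in units of c.)
Start: velocity of the fighter relative to the mothership = 0.4233c.
Compose with the torpedo (u' = -0.607 in the fighter frame): u_1 = (-0.607 + 0.423) / (1 + (-0.607)·0.423) = -0.1833/0.7432 = -0.2467.
Compose with the submunition (u' = -0.830 in the torpedo frame): u_2 = (-0.830 + (-0.247)) / (1 + (-0.830)·(-0.247)) = -1.0767/1.2048 = -0.8937.
Compose with the further object (u' = 0.810 in the submunition frame): u_3 = (0.810 + (-0.894)) / (1 + 0.810·(-0.894)) = -0.0837/0.2761 = -0.3032.
So u = -0.3032 × 3.00 × 10^8 m/s.

-9.09 × 10^7 m/s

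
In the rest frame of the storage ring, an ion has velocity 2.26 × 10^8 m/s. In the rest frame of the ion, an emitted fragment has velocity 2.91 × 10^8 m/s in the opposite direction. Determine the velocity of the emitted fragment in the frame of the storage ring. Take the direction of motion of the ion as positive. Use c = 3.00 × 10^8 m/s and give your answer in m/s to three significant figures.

In units of c (dividing by 3.00 × 10^8 m/s): v = 0.753, u' = -0.970.
u = (u' + v)/(1 + u'v/c²):
u = (-0.970 + 0.753) / (1 + (-0.970)·0.753) = -0.2167/0.2693 = -0.8047
(Galilean addition would give -0.217c.)
Converting back: u = -0.8047 × 3.00 × 10^8 m/s.

-2.41 × 10^8 m/s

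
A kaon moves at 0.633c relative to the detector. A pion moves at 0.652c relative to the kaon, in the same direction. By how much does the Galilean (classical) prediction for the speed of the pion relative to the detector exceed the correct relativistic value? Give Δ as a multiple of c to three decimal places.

Δ = 0.375c

Galilean: u_cl = 0.652 + 0.633 = 1.2850.
Relativistic: u_rel = (0.652 + 0.633) / (1 + 0.652·0.633) = 1.2850/1.4127 = 0.9096.
Δ = 1.2850 − 0.9096 = 0.3754.
(The classical prediction exceeds c; the relativistic result does not.)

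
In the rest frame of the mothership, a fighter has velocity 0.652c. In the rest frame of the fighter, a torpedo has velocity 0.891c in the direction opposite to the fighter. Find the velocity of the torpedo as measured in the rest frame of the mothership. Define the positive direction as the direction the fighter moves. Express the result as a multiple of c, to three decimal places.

With v = 0.652 and u' = -0.891 (in units of c),
u = (u' + v)/(1 + u'v/c²):
u = (-0.891 + 0.652) / (1 + (-0.891)·0.652) = -0.2390/0.4191 = -0.5703

-0.570c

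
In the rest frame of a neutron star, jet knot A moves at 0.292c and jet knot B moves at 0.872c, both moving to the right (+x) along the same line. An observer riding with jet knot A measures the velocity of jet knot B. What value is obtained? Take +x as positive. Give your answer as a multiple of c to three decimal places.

+0.778c

β_A = 0.292, β_B = 0.872.
Transform to A's frame with the inverse velocity-addition law: u' = (u − v)/(1 − uv/c²), taking u = β_B and v = β_A.
u' = (0.872 − 0.292) / (1 − (0.292)(0.872)) = 0.5800/0.7454 = 0.7781.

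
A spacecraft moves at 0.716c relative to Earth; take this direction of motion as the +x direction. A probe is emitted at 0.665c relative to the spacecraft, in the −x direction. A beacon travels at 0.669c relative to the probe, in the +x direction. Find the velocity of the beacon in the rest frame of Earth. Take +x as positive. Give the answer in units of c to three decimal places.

+0.719c

Apply u = (u' + v)/(1 + u'v/c²) successively, working outward toward Earth.
Start: velocity of the spacecraft relative to Earth = 0.7160c.
Compose with the probe (u' = -0.665 in the spacecraft frame): u_1 = (-0.665 + 0.716) / (1 + (-0.665)·0.716) = 0.0510/0.5239 = 0.0974.
Compose with the beacon (u' = 0.669 in the probe frame): u_2 = (0.669 + 0.097) / (1 + 0.669·0.097) = 0.7664/1.0651 = 0.7195.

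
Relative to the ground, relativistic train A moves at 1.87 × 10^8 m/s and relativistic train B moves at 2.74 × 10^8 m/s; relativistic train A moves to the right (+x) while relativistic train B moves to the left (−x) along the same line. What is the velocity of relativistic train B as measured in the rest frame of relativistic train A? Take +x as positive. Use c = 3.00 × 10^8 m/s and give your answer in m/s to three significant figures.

-2.94 × 10^8 m/s

β_A = 0.623, β_B = -0.913 (dividing each by c = 3.00 × 10^8 m/s).
Transform to A's frame with the inverse velocity-addition law: u' = (u − v)/(1 − uv/c²), taking u = β_B and v = β_A.
u' = (-0.913 − 0.623) / (1 − (0.623)(-0.913)) = -1.5367/1.5693 = -0.9792.
u' = -0.9792 × 3.00 × 10^8 m/s.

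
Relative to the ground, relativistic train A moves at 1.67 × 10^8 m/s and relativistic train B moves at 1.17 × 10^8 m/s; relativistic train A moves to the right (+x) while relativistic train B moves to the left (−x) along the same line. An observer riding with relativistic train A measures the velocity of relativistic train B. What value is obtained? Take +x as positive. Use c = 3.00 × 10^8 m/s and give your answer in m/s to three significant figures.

β_A = 0.557, β_B = -0.390 (dividing each by c = 3.00 × 10^8 m/s).
Transform to A's frame with the inverse velocity-addition law: u' = (u − v)/(1 − uv/c²), taking u = β_B and v = β_A.
u' = (-0.390 − 0.557) / (1 − (0.557)(-0.390)) = -0.9467/1.2171 = -0.7778.
u' = -0.7778 × 3.00 × 10^8 m/s.

-2.33 × 10^8 m/s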